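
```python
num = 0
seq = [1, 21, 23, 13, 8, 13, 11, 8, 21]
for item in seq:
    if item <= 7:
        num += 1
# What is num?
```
Trace:
  num=0
  num=1, item=1
  num=1, item=21
  num=1, item=23
  num=1, item=13
  num=1, item=8
  num=1, item=13
  num=1, item=11
  num=1, item=8
  num=1, item=21

Final answer: 1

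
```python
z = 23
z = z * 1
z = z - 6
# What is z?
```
Trace:
  z=23
  z=23
  z=17

Final answer: 17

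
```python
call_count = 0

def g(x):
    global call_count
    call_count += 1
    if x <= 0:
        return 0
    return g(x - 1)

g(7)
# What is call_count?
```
Call trace:
g(x=7)
  g(x=6)
    g(x=5)
      g(x=4)
        g(x=3)
          g(x=2)
            g(x=1)
              g(x=0)
              -> return 0
            -> return 0
          -> return 0
        -> return 0
      -> return 0
    -> return 0
  -> return 0
-> return 0

call_count is incremented once per call. g is entered once for each x = 7, 6, 5, 4, 3, 2, 1, 0 (the x <= 0 call returns without recursing), i.e. 7 + 1 calls.
call_count = 8

Final answer: 8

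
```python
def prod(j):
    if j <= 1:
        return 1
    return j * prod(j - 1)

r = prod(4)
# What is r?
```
Call trace:
prod(j=4)
  prod(j=3)
    prod(j=2)
      prod(j=1)
      -> return 1
    -> return 2
  -> return 6
-> return 24

Final answer: 24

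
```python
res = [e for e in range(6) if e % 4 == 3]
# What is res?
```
Trace:
  e=0
  e=1
  e=2
  e=3
  e=4
  e=5
  res=[3]

Final answer: [3]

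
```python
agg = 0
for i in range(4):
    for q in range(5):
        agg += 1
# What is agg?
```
Trace:
  agg=0
  agg=1, i=0, q=0
  agg=2, i=0, q=1
  agg=3, i=0, q=2
  agg=4, i=0, q=3
  agg=5, i=0, q=4
  agg=6, i=1, q=0
  agg=7, i=1, q=1
  agg=8, i=1, q=2
  agg=9, i=1, q=3
  agg=10, i=1, q=4
  agg=11, i=2, q=0
  agg=12, i=2, q=1
  agg=13, i=2, q=2
  agg=14, i=2, q=3
  agg=15, i=2, q=4
  agg=16, i=3, q=0
  agg=17, i=3, q=1
  agg=18, i=3, q=2
  agg=19, i=3, q=3
  agg=20, i=3, q=4

Final answer: 20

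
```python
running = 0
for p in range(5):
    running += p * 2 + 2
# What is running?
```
Trace:
  running=0
  running=2, p=0
  running=6, p=1
  running=12, p=2
  running=20, p=3
  running=30, p=4

Final answer: 30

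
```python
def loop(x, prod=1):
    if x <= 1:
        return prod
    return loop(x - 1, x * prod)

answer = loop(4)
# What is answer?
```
Call trace:
loop(x=4, prod=1)
  loop(x=3, prod=4)
    loop(x=2, prod=12)
      loop(x=1, prod=24)
      -> return 24
    -> return 24
  -> return 24
-> return 24

Final answer: 24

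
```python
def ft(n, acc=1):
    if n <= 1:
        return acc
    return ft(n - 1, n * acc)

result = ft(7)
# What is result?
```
Call trace:
ft(n=7, acc=1)
  ft(n=6, acc=7)
    ft(n=5, acc=42)
      ft(n=4, acc=210)
        ft(n=3, acc=840)
          ft(n=2, acc=2520)
            ft(n=1, acc=5040)
            -> return 5040
          -> return 5040
        -> return 5040
      -> return 5040
    -> return 5040
  -> return 5040
-> return 5040

Final answer: 5040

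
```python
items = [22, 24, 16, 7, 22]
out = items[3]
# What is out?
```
Trace:
  items=[22, 24, 16, 7, 22]
  items=[22, 24, 16, 7, 22], out=7

Final answer: 7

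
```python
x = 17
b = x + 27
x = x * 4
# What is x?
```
Trace:
  x=17
  x=17, b=44
  x=68, b=44

Final answer: 68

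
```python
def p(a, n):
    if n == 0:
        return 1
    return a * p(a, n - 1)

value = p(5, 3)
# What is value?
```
Call trace:
p(a=5, n=3)
  p(a=5, n=2)
    p(a=5, n=1)
      p(a=5, n=0)
      -> return 1
    -> return 5
  -> return 25
-> return 125

Final answer: 125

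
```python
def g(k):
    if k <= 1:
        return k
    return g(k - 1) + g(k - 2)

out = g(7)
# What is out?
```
Call trace (a repeated sub-call is expanded the first time; later identical calls just restate its return value):
g(k=7)
  g(k=6)
    g(k=5)
      g(k=4)
        g(k=3)
          g(k=2)
            g(k=1)
            -> return 1
            g(k=0)
            -> return 0
          -> return 1
          g(k=1)
          -> return 1
        -> return 2
        g(k=2) -> return 1  (same call as traced above)
      -> return 3
      g(k=3) -> return 2  (same call as traced above)
    -> return 5
    g(k=4) -> return 3  (same call as traced above)
  -> return 8
  g(k=5) -> return 5  (same call as traced above)
-> return 13

Final answer: 13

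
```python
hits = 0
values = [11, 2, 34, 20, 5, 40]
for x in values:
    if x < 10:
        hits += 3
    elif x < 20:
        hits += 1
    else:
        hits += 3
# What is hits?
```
Trace:
  hits=0
  hits=1, x=11
  hits=4, x=2
  hits=7, x=34
  hits=10, x=20
  hits=13, x=5
  hits=16, x=40

Final answer: 16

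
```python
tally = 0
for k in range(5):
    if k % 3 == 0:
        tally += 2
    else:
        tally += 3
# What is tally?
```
Trace:
  tally=0
  tally=2, k=0
  tally=5, k=1
  tally=8, k=2
  tally=10, k=3
  tally=13, k=4

Final answer: 13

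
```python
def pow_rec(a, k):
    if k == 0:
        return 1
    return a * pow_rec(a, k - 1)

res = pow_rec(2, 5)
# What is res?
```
Call trace:
pow_rec(a=2, k=5)
  pow_rec(a=2, k=4)
    pow_rec(a=2, k=3)
      pow_rec(a=2, k=2)
        pow_rec(a=2, k=1)
          pow_rec(a=2, k=0)
          -> return 1
        -> return 2
      -> return 4
    -> return 8
  -> return 16
-> return 32

Final answer: 32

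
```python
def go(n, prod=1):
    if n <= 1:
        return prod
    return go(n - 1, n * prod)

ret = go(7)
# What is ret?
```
Call trace:
go(n=7, prod=1)
  go(n=6, prod=7)
    go(n=5, prod=42)
      go(n=4, prod=210)
        go(n=3, prod=840)
          go(n=2, prod=2520)
            go(n=1, prod=5040)
            -> return 5040
          -> return 5040
        -> return 5040
      -> return 5040
    -> return 5040
  -> return 5040
-> return 5040

Final answer: 5040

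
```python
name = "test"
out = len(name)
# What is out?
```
Trace:
  name='test'
  name='test', out=4

Final answer: 4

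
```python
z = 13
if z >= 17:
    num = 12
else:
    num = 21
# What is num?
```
Trace:
  z=13
  z=13, num=21

Final answer: 21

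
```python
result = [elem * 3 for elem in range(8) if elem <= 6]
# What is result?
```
Trace:
  elem=0
  elem=1
  elem=2
  elem=3
  elem=4
  elem=5
  elem=6
  elem=7
  result=[0, 3, 6, 9, 12, 15, 18]

Final answer: [0, 3, 6, 9, 12, 15, 18]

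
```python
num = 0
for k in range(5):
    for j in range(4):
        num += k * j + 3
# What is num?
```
Trace:
  num=0
  num=3, k=0, j=0
  num=6, k=0, j=1
  num=9, k=0, j=2
  num=12, k=0, j=3
  num=15, k=1, j=0
  num=19, k=1, j=1
  num=24, k=1, j=2
  num=30, k=1, j=3
  num=33, k=2, j=0
  num=38, k=2, j=1
  num=45, k=2, j=2
  num=54, k=2, j=3
  num=57, k=3, j=0
  num=63, k=3, j=1
  num=72, k=3, j=2
  num=84, k=3, j=3
  num=87, k=4, j=0
  num=94, k=4, j=1
  num=105, k=4, j=2
  num=120, k=4, j=3

Final answer: 120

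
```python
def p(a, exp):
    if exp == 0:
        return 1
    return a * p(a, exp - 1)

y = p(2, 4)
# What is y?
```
Call trace:
p(a=2, exp=4)
  p(a=2, exp=3)
    p(a=2, exp=2)
      p(a=2, exp=1)
        p(a=2, exp=0)
        -> return 1
      -> return 2
    -> return 4
  -> return 8
-> return 16

Final answer: 16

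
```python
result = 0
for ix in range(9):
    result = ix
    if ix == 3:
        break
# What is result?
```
Trace:
  result=0
  result=0, ix=0
  result=1, ix=1
  result=2, ix=2
  result=3, ix=3

Final answer: 3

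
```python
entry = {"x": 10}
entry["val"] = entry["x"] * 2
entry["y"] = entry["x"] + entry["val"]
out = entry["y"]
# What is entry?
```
Trace:
  entry={'x': 10}
  entry={'x': 10, 'val': 20}
  entry={'x': 10, 'val': 20, 'y': 30}
  entry={'x': 10, 'val': 20, 'y': 30}, out=30

Final answer: {'x': 10, 'val': 20, 'y': 30}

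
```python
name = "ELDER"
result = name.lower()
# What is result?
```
Trace:
  name='ELDER'
  name='ELDER', result='elder'

Final answer: 'elder'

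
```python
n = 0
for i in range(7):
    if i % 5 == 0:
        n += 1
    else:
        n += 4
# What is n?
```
Trace:
  n=0
  n=1, i=0
  n=5, i=1
  n=9, i=2
  n=13, i=3
  n=17, i=4
  n=18, i=5
  n=22, i=6

Final answer: 22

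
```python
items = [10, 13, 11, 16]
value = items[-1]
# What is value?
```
Trace:
  items=[10, 13, 11, 16]
  items=[10, 13, 11, 16], value=16

Final answer: 16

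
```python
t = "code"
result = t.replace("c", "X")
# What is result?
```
Trace:
  t='code'
  t='code', result='Xode'

Final answer: 'Xode'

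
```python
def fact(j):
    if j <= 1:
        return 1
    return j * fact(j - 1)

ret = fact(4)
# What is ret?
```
Call trace:
fact(j=4)
  fact(j=3)
    fact(j=2)
      fact(j=1)
      -> return 1
    -> return 2
  -> return 6
-> return 24

Final answer: 24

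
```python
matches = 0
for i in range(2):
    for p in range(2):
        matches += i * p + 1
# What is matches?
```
Trace:
  matches=0
  matches=1, i=0, p=0
  matches=2, i=0, p=1
  matches=3, i=1, p=0
  matches=5, i=1, p=1

Final answer: 5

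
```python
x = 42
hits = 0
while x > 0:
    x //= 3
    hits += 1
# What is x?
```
Trace:
  x=42
  x=42, hits=0
  x=14, hits=1
  x=4, hits=2
  x=1, hits=3
  x=0, hits=4

Final answer: 0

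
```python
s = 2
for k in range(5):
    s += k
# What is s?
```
Trace:
  s=2
  s=2, k=0
  s=3, k=1
  s=5, k=2
  s=8, k=3
  s=12, k=4

Final answer: 12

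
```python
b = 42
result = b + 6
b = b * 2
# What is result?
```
Trace:
  b=42
  b=42, result=48
  b=84, result=48

Final answer: 48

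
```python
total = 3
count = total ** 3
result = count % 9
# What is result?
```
Trace:
  total=3
  total=3, count=27
  total=3, count=27, result=0

Final answer: 0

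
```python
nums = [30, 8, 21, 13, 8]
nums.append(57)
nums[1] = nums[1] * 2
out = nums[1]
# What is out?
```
Trace:
  nums=[30, 8, 21, 13, 8]
  nums=[30, 8, 21, 13, 8, 57]
  nums=[30, 16, 21, 13, 8, 57]
  nums=[30, 16, 21, 13, 8, 57], out=16

Final answer: 16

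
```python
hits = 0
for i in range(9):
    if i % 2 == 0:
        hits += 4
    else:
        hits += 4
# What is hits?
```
Trace:
  hits=0
  hits=4, i=0
  hits=8, i=1
  hits=12, i=2
  hits=16, i=3
  hits=20, i=4
  hits=24, i=5
  hits=28, i=6
  hits=32, i=7
  hits=36, i=8

Final answer: 36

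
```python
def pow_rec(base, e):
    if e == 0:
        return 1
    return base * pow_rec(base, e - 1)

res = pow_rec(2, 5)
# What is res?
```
Call trace:
pow_rec(base=2, e=5)
  pow_rec(base=2, e=4)
    pow_rec(base=2, e=3)
      pow_rec(base=2, e=2)
        pow_rec(base=2, e=1)
          pow_rec(base=2, e=0)
          -> return 1
        -> return 2
      -> return 4
    -> return 8
  -> return 16
-> return 32

Final answer: 32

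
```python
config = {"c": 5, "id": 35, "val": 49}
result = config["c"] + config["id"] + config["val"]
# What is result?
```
Trace:
  config={'c': 5, 'id': 35, 'val': 49}
  config={'c': 5, 'id': 35, 'val': 49}, result=89

Final answer: 89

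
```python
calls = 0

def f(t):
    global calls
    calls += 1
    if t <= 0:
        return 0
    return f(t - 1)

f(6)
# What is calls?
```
Call trace:
f(t=6)
  f(t=5)
    f(t=4)
      f(t=3)
        f(t=2)
          f(t=1)
            f(t=0)
            -> return 0
          -> return 0
        -> return 0
      -> return 0
    -> return 0
  -> return 0
-> return 0

calls is incremented once per call. f is entered once for each t = 6, 5, 4, 3, 2, 1, 0 (the t <= 0 call returns without recursing), i.e. 6 + 1 calls.
calls = 7

Final answer: 7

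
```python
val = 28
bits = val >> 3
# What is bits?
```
Trace:
  val=28
  val=28, bits=3

Final answer: 3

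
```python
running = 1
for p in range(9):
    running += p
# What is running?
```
Trace:
  running=1
  running=1, p=0
  running=2, p=1
  running=4, p=2
  running=7, p=3
  running=11, p=4
  running=16, p=5
  running=22, p=6
  running=29, p=7
  running=37, p=8

Final answer: 37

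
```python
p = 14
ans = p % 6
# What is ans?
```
Trace:
  p=14
  p=14, ans=2

Final answer: 2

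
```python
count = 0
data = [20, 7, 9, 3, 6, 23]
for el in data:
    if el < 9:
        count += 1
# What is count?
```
Trace:
  count=0
  count=0, el=20
  count=1, el=7
  count=1, el=9
  count=2, el=3
  count=3, el=6
  count=3, el=23

Final answer: 3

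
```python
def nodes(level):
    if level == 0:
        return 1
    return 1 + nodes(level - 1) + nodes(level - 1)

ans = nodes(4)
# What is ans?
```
Call trace (a repeated sub-call is expanded the first time; later identical calls just restate its return value):
nodes(level=4)
  nodes(level=3)
    nodes(level=2)
      nodes(level=1)
        nodes(level=0)
        -> return 1
        nodes(level=0)
        -> return 1
      -> return 3
      nodes(level=1) -> return 3  (same call as traced above)
    -> return 7
    nodes(level=2) -> return 7  (same call as traced above)
  -> return 15
  nodes(level=3) -> return 15  (same call as traced above)
-> return 31

Final answer: 31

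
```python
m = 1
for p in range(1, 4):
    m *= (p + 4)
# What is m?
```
Trace:
  m=1
  m=5, p=1
  m=30, p=2
  m=210, p=3

Final answer: 210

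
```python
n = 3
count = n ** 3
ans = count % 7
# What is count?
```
Trace:
  n=3
  n=3, count=27
  n=3, count=27, ans=6

Final answer: 27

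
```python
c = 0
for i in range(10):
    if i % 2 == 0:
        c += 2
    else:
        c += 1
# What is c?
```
Trace:
  c=0
  c=2, i=0
  c=3, i=1
  c=5, i=2
  c=6, i=3
  c=8, i=4
  c=9, i=5
  c=11, i=6
  c=12, i=7
  c=14, i=8
  c=15, i=9

Final answer: 15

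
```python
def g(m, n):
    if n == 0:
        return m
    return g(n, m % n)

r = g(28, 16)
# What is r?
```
Call trace:
g(m=28, n=16)
  g(m=16, n=12)
    g(m=12, n=4)
      g(m=4, n=0)
      -> return 4
    -> return 4
  -> return 4
-> return 4

Final answer: 4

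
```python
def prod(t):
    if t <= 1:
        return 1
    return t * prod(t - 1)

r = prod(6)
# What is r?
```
Call trace:
prod(t=6)
  prod(t=5)
    prod(t=4)
      prod(t=3)
        prod(t=2)
          prod(t=1)
          -> return 1
        -> return 2
      -> return 6
    -> return 24
  -> return 120
-> return 720

Final answer: 720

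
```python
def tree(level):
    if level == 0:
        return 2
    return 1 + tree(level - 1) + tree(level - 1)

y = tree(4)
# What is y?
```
Call trace (a repeated sub-call is expanded the first time; later identical calls just restate its return value):
tree(level=4)
  tree(level=3)
    tree(level=2)
      tree(level=1)
        tree(level=0)
        -> return 2
        tree(level=0)
        -> return 2
      -> return 5
      tree(level=1) -> return 5  (same call as traced above)
    -> return 11
    tree(level=2) -> return 11  (same call as traced above)
  -> return 23
  tree(level=3) -> return 23  (same call as traced above)
-> return 47

Final answer: 47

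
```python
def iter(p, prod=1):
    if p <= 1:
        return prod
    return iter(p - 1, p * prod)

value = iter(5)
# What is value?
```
Call trace:
iter(p=5, prod=1)
  iter(p=4, prod=5)
    iter(p=3, prod=20)
      iter(p=2, prod=60)
        iter(p=1, prod=120)
        -> return 120
      -> return 120
    -> return 120
  -> return 120
-> return 120

Final answer: 120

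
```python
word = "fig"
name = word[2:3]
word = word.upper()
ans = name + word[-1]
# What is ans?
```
Trace:
  word='fig'
  word='fig', name='g'
  word='FIG', name='g'
  word='FIG', name='g', ans='gG'

Final answer: 'gG'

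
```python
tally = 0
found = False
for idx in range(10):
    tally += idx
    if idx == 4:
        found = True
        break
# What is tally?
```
Trace:
  tally=0
  tally=0, found=False
  tally=0, found=False, idx=0
  tally=1, found=False, idx=1
  tally=3, found=False, idx=2
  tally=6, found=False, idx=3
  tally=10, found=True, idx=4

Final answer: 10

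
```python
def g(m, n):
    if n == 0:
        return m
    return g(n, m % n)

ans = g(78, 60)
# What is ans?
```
Call trace:
g(m=78, n=60)
  g(m=60, n=18)
    g(m=18, n=6)
      g(m=6, n=0)
      -> return 6
    -> return 6
  -> return 6
-> return 6

Final answer: 6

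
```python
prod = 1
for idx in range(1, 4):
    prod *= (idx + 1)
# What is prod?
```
Trace:
  prod=1
  prod=2, idx=1
  prod=6, idx=2
  prod=24, idx=3

Final answer: 24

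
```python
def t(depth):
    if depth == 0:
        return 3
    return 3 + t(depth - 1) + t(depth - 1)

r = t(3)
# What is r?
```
Call trace (a repeated sub-call is expanded the first time; later identical calls just restate its return value):
t(depth=3)
  t(depth=2)
    t(depth=1)
      t(depth=0)
      -> return 3
      t(depth=0)
      -> return 3
    -> return 9
    t(depth=1) -> return 9  (same call as traced above)
  -> return 21
  t(depth=2) -> return 21  (same call as traced above)
-> return 45

Final answer: 45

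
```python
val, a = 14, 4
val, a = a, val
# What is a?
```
Trace:
  val=14, a=4
  val=4, a=14

Final answer: 14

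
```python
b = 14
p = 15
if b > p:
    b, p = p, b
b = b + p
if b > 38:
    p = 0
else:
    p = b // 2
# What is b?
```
Trace:
  b=14
  b=14, p=15
  b=14, p=15
  b=29, p=15
  b=29, p=14

Final answer: 29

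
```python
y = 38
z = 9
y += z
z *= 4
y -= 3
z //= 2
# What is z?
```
Trace:
  y=38
  y=38, z=9
  y=47, z=9
  y=47, z=36
  y=44, z=36
  y=44, z=18

Final answer: 18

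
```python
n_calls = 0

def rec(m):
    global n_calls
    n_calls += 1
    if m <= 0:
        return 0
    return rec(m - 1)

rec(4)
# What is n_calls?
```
Call trace:
rec(m=4)
  rec(m=3)
    rec(m=2)
      rec(m=1)
        rec(m=0)
        -> return 0
      -> return 0
    -> return 0
  -> return 0
-> return 0

n_calls is incremented once per call. rec is entered once for each m = 4, 3, 2, 1, 0 (the m <= 0 call returns without recursing), i.e. 4 + 1 calls.
n_calls = 5

Final answer: 5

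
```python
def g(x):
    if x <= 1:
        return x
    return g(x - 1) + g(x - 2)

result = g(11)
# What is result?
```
Call trace (a repeated sub-call is expanded the first time; later identical calls just restate its return value):
g(x=11)
  g(x=10)
    g(x=9)
      g(x=8)
        g(x=7)
          g(x=6)
            g(x=5)
              g(x=4)
                g(x=3)
                  g(x=2)
                    g(x=1)
                    -> return 1
                    g(x=0)
                    -> return 0
                  -> return 1
                  g(x=1)
                  -> return 1
                -> return 2
                g(x=2) -> return 1  (same call as traced above)
              -> return 3
              g(x=3) -> return 2  (same call as traced above)
            -> return 5
            g(x=4) -> return 3  (same call as traced above)
          -> return 8
          g(x=5) -> return 5  (same call as traced above)
        -> return 13
        g(x=6) -> return 8  (same call as traced above)
      -> return 21
      g(x=7) -> return 13  (same call as traced above)
    -> return 34
    g(x=8) -> return 21  (same call as traced above)
  -> return 55
  g(x=9) -> return 34  (same call as traced above)
-> return 89

Final answer: 89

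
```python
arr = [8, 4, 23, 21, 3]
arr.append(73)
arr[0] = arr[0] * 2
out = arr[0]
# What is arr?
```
Trace:
  arr=[8, 4, 23, 21, 3]
  arr=[8, 4, 23, 21, 3, 73]
  arr=[16, 4, 23, 21, 3, 73]
  arr=[16, 4, 23, 21, 3, 73], out=16

Final answer: [16, 4, 23, 21, 3, 73]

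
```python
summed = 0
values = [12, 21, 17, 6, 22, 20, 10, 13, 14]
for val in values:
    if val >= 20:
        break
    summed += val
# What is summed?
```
Trace:
  summed=0
  summed=12, val=12
  summed=12, val=21

Final answer: 12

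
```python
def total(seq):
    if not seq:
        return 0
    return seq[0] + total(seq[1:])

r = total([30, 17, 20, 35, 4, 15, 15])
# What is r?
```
Call trace:
total(seq=[30, 17, 20, 35, 4, 15, 15])
  total(seq=[17, 20, 35, 4, 15, 15])
    total(seq=[20, 35, 4, 15, 15])
      total(seq=[35, 4, 15, 15])
        total(seq=[4, 15, 15])
          total(seq=[15, 15])
            total(seq=[15])
              total(seq=[])
              -> return 0
            -> return 15
          -> return 30
        -> return 34
      -> return 69
    -> return 89
  -> return 106
-> return 136

Final answer: 136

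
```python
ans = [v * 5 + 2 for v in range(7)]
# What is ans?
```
Trace:
  v=0
  v=1
  v=2
  v=3
  v=4
  v=5
  v=6
  ans=[2, 7, 12, 17, 22, 27, 32]

Final answer: [2, 7, 12, 17, 22, 27, 32]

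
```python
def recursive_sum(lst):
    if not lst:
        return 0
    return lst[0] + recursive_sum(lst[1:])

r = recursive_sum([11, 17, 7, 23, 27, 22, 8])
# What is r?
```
Call trace:
recursive_sum(lst=[11, 17, 7, 23, 27, 22, 8])
  recursive_sum(lst=[17, 7, 23, 27, 22, 8])
    recursive_sum(lst=[7, 23, 27, 22, 8])
      recursive_sum(lst=[23, 27, 22, 8])
        recursive_sum(lst=[27, 22, 8])
          recursive_sum(lst=[22, 8])
            recursive_sum(lst=[8])
              recursive_sum(lst=[])
              -> return 0
            -> return 8
          -> return 30
        -> return 57
      -> return 80
    -> return 87
  -> return 104
-> return 115

Final answer: 115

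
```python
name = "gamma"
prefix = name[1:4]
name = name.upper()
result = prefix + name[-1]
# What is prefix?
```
Trace:
  name='gamma'
  name='gamma', prefix='amm'
  name='GAMMA', prefix='amm'
  name='GAMMA', prefix='amm', result='ammA'

Final answer: 'amm'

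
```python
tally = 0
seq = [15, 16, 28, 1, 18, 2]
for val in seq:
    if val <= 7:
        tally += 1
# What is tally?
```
Trace:
  tally=0
  tally=0, val=15
  tally=0, val=16
  tally=0, val=28
  tally=1, val=1
  tally=1, val=18
  tally=2, val=2

Final answer: 2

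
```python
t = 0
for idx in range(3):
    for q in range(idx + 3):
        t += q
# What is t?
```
Trace:
  t=0
  t=0, idx=0, q=0
  t=1, idx=0, q=1
  t=3, idx=0, q=2
  t=3, idx=1, q=0
  t=4, idx=1, q=1
  t=6, idx=1, q=2
  t=9, idx=1, q=3
  t=9, idx=2, q=0
  t=10, idx=2, q=1
  t=12, idx=2, q=2
  t=15, idx=2, q=3
  t=19, idx=2, q=4

Final answer: 19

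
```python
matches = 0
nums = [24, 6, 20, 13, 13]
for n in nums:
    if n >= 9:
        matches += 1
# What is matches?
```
Trace:
  matches=0
  matches=1, n=24
  matches=1, n=6
  matches=2, n=20
  matches=3, n=13
  matches=4, n=13

Final answer: 4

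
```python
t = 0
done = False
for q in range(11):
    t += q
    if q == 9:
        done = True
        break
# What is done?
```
Trace:
  t=0
  t=0, done=False
  t=0, done=False, q=0
  t=1, done=False, q=1
  t=3, done=False, q=2
  t=6, done=False, q=3
  t=10, done=False, q=4
  t=15, done=False, q=5
  t=21, done=False, q=6
  t=28, done=False, q=7
  t=36, done=False, q=8
  t=45, done=True, q=9

Final answer: True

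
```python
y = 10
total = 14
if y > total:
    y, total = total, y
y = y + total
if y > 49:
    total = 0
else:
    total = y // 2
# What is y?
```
Trace:
  y=10
  y=10, total=14
  y=10, total=14
  y=24, total=14
  y=24, total=12

Final answer: 24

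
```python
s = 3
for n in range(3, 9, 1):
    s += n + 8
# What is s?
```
Trace:
  s=3
  s=14, n=3
  s=26, n=4
  s=39, n=5
  s=53, n=6
  s=68, n=7
  s=84, n=8

Final answer: 84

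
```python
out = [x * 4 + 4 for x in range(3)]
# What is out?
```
Trace:
  x=0
  x=1
  x=2
  out=[4, 8, 12]

Final answer: [4, 8, 12]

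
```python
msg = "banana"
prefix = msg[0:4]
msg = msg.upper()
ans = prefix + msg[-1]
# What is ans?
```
Trace:
  msg='banana'
  msg='banana', prefix='bana'
  msg='BANANA', prefix='bana'
  msg='BANANA', prefix='bana', ans='banaA'

Final answer: 'banaA'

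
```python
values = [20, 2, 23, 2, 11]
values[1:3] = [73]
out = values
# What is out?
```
Trace:
  values=[20, 2, 23, 2, 11]
  values=[20, 73, 2, 11]
  values=[20, 73, 2, 11], out=[20, 73, 2, 11]

Final answer: [20, 73, 2, 11]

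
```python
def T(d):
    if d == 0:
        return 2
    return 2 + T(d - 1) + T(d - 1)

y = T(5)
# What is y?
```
Call trace (a repeated sub-call is expanded the first time; later identical calls just restate its return value):
T(d=5)
  T(d=4)
    T(d=3)
      T(d=2)
        T(d=1)
          T(d=0)
          -> return 2
          T(d=0)
          -> return 2
        -> return 6
        T(d=1) -> return 6  (same call as traced above)
      -> return 14
      T(d=2) -> return 14  (same call as traced above)
    -> return 30
    T(d=3) -> return 30  (same call as traced above)
  -> return 62
  T(d=4) -> return 62  (same call as traced above)
-> return 126

Final answer: 126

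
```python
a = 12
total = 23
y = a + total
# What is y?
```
Trace:
  a=12
  a=12, total=23
  a=12, total=23, y=35

Final answer: 35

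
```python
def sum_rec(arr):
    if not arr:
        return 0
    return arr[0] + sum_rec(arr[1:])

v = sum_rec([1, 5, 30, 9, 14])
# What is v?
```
Call trace:
sum_rec(arr=[1, 5, 30, 9, 14])
  sum_rec(arr=[5, 30, 9, 14])
    sum_rec(arr=[30, 9, 14])
      sum_rec(arr=[9, 14])
        sum_rec(arr=[14])
          sum_rec(arr=[])
          -> return 0
        -> return 14
      -> return 23
    -> return 53
  -> return 58
-> return 59

Final answer: 59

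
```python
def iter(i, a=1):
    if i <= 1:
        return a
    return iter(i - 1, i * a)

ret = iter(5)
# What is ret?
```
Call trace:
iter(i=5, a=1)
  iter(i=4, a=5)
    iter(i=3, a=20)
      iter(i=2, a=60)
        iter(i=1, a=120)
        -> return 120
      -> return 120
    -> return 120
  -> return 120
-> return 120

Final answer: 120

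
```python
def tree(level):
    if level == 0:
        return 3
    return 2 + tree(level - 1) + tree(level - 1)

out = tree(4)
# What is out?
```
Call trace (a repeated sub-call is expanded the first time; later identical calls just restate its return value):
tree(level=4)
  tree(level=3)
    tree(level=2)
      tree(level=1)
        tree(level=0)
        -> return 3
        tree(level=0)
        -> return 3
      -> return 8
      tree(level=1) -> return 8  (same call as traced above)
    -> return 18
    tree(level=2) -> return 18  (same call as traced above)
  -> return 38
  tree(level=3) -> return 38  (same call as traced above)
-> return 78

Final answer: 78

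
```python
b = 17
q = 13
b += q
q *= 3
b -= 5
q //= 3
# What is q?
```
Trace:
  b=17
  b=17, q=13
  b=30, q=13
  b=30, q=39
  b=25, q=39
  b=25, q=13

Final answer: 13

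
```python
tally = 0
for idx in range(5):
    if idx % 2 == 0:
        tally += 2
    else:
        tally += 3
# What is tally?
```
Trace:
  tally=0
  tally=2, idx=0
  tally=5, idx=1
  tally=7, idx=2
  tally=10, idx=3
  tally=12, idx=4

Final answer: 12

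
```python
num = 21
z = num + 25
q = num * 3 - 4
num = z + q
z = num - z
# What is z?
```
Trace:
  num=21
  num=21, z=46
  num=21, z=46, q=59
  num=105, z=46, q=59
  num=105, z=59, q=59

Final answer: 59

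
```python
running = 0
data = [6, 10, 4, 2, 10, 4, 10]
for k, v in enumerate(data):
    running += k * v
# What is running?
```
Trace:
  running=0
  running=0, k=0, v=6
  running=10, k=1, v=10
  running=18, k=2, v=4
  running=24, k=3, v=2
  running=64, k=4, v=10
  running=84, k=5, v=4
  running=144, k=6, v=10

Final answer: 144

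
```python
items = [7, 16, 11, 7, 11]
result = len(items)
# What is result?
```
Trace:
  items=[7, 16, 11, 7, 11]
  items=[7, 16, 11, 7, 11], result=5

Final answer: 5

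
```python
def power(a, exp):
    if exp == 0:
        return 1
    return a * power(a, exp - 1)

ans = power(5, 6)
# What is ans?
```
Call trace:
power(a=5, exp=6)
  power(a=5, exp=5)
    power(a=5, exp=4)
      power(a=5, exp=3)
        power(a=5, exp=2)
          power(a=5, exp=1)
            power(a=5, exp=0)
            -> return 1
          -> return 5
        -> return 25
      -> return 125
    -> return 625
  -> return 3125
-> return 15625

Final answer: 15625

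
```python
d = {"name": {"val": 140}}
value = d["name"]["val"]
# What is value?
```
Trace:
  d={'name': {'val': 140}}
  d={'name': {'val': 140}}, value=140

Final answer: 140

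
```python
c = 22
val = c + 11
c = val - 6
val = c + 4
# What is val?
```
Trace:
  c=22
  c=22, val=33
  c=27, val=33
  c=27, val=31

Final answer: 31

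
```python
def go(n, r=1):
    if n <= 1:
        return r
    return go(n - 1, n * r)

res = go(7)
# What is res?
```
Call trace:
go(n=7, r=1)
  go(n=6, r=7)
    go(n=5, r=42)
      go(n=4, r=210)
        go(n=3, r=840)
          go(n=2, r=2520)
            go(n=1, r=5040)
            -> return 5040
          -> return 5040
        -> return 5040
      -> return 5040
    -> return 5040
  -> return 5040
-> return 5040

Final answer: 5040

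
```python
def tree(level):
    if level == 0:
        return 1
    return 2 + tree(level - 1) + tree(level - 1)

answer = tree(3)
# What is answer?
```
Call trace (a repeated sub-call is expanded the first time; later identical calls just restate its return value):
tree(level=3)
  tree(level=2)
    tree(level=1)
      tree(level=0)
      -> return 1
      tree(level=0)
      -> return 1
    -> return 4
    tree(level=1) -> return 4  (same call as traced above)
  -> return 10
  tree(level=2) -> return 10  (same call as traced above)
-> return 22

Final answer: 22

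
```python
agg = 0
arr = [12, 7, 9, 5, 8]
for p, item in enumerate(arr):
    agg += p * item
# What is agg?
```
Trace:
  agg=0
  agg=0, p=0, item=12
  agg=7, p=1, item=7
  agg=25, p=2, item=9
  agg=40, p=3, item=5
  agg=72, p=4, item=8

Final answer: 72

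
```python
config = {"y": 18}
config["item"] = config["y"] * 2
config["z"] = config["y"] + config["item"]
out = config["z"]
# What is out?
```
Trace:
  config={'y': 18}
  config={'y': 18, 'item': 36}
  config={'y': 18, 'item': 36, 'z': 54}
  config={'y': 18, 'item': 36, 'z': 54}, out=54

Final answer: 54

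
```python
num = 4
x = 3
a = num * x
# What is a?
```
Trace:
  num=4
  num=4, x=3
  num=4, x=3, a=12

Final answer: 12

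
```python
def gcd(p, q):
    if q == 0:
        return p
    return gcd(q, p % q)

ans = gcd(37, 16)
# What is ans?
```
Call trace:
gcd(p=37, q=16)
  gcd(p=16, q=5)
    gcd(p=5, q=1)
      gcd(p=1, q=0)
      -> return 1
    -> return 1
  -> return 1
-> return 1

Final answer: 1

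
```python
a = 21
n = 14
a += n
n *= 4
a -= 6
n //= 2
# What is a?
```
Trace:
  a=21
  a=21, n=14
  a=35, n=14
  a=35, n=56
  a=29, n=56
  a=29, n=28

Final answer: 29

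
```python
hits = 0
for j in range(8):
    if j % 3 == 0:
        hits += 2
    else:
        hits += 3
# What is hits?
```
Trace:
  hits=0
  hits=2, j=0
  hits=5, j=1
  hits=8, j=2
  hits=10, j=3
  hits=13, j=4
  hits=16, j=5
  hits=18, j=6
  hits=21, j=7

Final answer: 21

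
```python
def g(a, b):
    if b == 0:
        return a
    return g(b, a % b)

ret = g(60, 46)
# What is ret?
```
Call trace:
g(a=60, b=46)
  g(a=46, b=14)
    g(a=14, b=4)
      g(a=4, b=2)
        g(a=2, b=0)
        -> return 2
      -> return 2
    -> return 2
  -> return 2
-> return 2

Final answer: 2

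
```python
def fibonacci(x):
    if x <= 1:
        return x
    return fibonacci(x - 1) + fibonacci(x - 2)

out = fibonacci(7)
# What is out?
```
Call trace (a repeated sub-call is expanded the first time; later identical calls just restate its return value):
fibonacci(x=7)
  fibonacci(x=6)
    fibonacci(x=5)
      fibonacci(x=4)
        fibonacci(x=3)
          fibonacci(x=2)
            fibonacci(x=1)
            -> return 1
            fibonacci(x=0)
            -> return 0
          -> return 1
          fibonacci(x=1)
          -> return 1
        -> return 2
        fibonacci(x=2) -> return 1  (same call as traced above)
      -> return 3
      fibonacci(x=3) -> return 2  (same call as traced above)
    -> return 5
    fibonacci(x=4) -> return 3  (same call as traced above)
  -> return 8
  fibonacci(x=5) -> return 5  (same call as traced above)
-> return 13

Final answer: 13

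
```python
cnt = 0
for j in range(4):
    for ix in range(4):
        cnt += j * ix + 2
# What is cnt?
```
Trace:
  cnt=0
  cnt=2, j=0, ix=0
  cnt=4, j=0, ix=1
  cnt=6, j=0, ix=2
  cnt=8, j=0, ix=3
  cnt=10, j=1, ix=0
  cnt=13, j=1, ix=1
  cnt=17, j=1, ix=2
  cnt=22, j=1, ix=3
  cnt=24, j=2, ix=0
  cnt=28, j=2, ix=1
  cnt=34, j=2, ix=2
  cnt=42, j=2, ix=3
  cnt=44, j=3, ix=0
  cnt=49, j=3, ix=1
  cnt=57, j=3, ix=2
  cnt=68, j=3, ix=3

Final answer: 68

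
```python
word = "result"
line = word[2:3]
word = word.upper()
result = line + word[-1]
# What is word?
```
Trace:
  word='result'
  word='result', line='s'
  word='RESULT', line='s'
  word='RESULT', line='s', result='sT'

Final answer: 'RESULT'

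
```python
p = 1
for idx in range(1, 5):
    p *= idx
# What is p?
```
Trace:
  p=1
  p=1, idx=1
  p=2, idx=2
  p=6, idx=3
  p=24, idx=4

Final answer: 24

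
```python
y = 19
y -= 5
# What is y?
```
Trace:
  y=19
  y=14

Final answer: 14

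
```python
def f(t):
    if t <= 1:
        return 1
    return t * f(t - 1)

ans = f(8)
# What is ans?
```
Call trace:
f(t=8)
  f(t=7)
    f(t=6)
      f(t=5)
        f(t=4)
          f(t=3)
            f(t=2)
              f(t=1)
              -> return 1
            -> return 2
          -> return 6
        -> return 24
      -> return 120
    -> return 720
  -> return 5040
-> return 40320

Final answer: 40320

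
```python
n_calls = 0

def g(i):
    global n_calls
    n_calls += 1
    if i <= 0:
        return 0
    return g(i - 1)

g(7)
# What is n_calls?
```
Call trace:
g(i=7)
  g(i=6)
    g(i=5)
      g(i=4)
        g(i=3)
          g(i=2)
            g(i=1)
              g(i=0)
              -> return 0
            -> return 0
          -> return 0
        -> return 0
      -> return 0
    -> return 0
  -> return 0
-> return 0

n_calls is incremented once per call. g is entered once for each i = 7, 6, 5, 4, 3, 2, 1, 0 (the i <= 0 call returns without recursing), i.e. 7 + 1 calls.
n_calls = 8

Final answer: 8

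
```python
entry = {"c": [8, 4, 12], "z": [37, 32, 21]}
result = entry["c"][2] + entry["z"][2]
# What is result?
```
Trace:
  entry={'c': [8, 4, 12], 'z': [37, 32, 21]}
  entry={'c': [8, 4, 12], 'z': [37, 32, 21]}, result=33

Final answer: 33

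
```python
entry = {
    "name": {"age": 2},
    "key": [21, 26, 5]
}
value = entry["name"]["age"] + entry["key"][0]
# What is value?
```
Trace:
  entry={'name': {'age': 2}, 'key': [21, 26, 5]}
  entry={'name': {'age': 2}, 'key': [21, 26, 5]}, value=23

Final answer: 23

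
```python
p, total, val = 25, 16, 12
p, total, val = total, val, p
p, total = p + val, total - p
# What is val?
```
Trace:
  p=25, total=16, val=12
  p=16, total=12, val=25
  p=41, total=-4, val=25

Final answer: 25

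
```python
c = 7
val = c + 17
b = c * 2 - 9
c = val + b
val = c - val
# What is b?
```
Trace:
  c=7
  c=7, val=24
  c=7, val=24, b=5
  c=29, val=24, b=5
  c=29, val=5, b=5

Final answer: 5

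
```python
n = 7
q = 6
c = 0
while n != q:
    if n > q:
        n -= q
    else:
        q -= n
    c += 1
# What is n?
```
Trace:
  n=7
  n=7, q=6
  n=7, q=6, c=0
  n=1, q=6, c=1
  n=1, q=5, c=2
  n=1, q=4, c=3
  n=1, q=3, c=4
  n=1, q=2, c=5
  n=1, q=1, c=6

Final answer: 1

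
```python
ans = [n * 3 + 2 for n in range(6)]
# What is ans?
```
Trace:
  n=0
  n=1
  n=2
  n=3
  n=4
  n=5
  ans=[2, 5, 8, 11, 14, 17]

Final answer: [2, 5, 8, 11, 14, 17]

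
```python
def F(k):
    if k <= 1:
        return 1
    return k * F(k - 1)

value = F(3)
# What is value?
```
Call trace:
F(k=3)
  F(k=2)
    F(k=1)
    -> return 1
  -> return 2
-> return 6

Final answer: 6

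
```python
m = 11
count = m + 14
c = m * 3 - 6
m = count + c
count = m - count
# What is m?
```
Trace:
  m=11
  m=11, count=25
  m=11, count=25, c=27
  m=52, count=25, c=27
  m=52, count=27, c=27

Final answer: 52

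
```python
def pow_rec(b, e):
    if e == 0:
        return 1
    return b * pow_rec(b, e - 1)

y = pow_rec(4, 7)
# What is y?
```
Call trace:
pow_rec(b=4, e=7)
  pow_rec(b=4, e=6)
    pow_rec(b=4, e=5)
      pow_rec(b=4, e=4)
        pow_rec(b=4, e=3)
          pow_rec(b=4, e=2)
            pow_rec(b=4, e=1)
              pow_rec(b=4, e=0)
              -> return 1
            -> return 4
          -> return 16
        -> return 64
      -> return 256
    -> return 1024
  -> return 4096
-> return 16384

Final answer: 16384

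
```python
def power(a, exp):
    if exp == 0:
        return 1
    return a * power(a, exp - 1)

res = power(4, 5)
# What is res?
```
Call trace:
power(a=4, exp=5)
  power(a=4, exp=4)
    power(a=4, exp=3)
      power(a=4, exp=2)
        power(a=4, exp=1)
          power(a=4, exp=0)
          -> return 1
        -> return 4
      -> return 16
    -> return 64
  -> return 256
-> return 1024

Final answer: 1024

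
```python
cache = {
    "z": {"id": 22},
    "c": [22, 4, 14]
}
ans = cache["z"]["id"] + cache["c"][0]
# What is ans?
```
Trace:
  cache={'z': {'id': 22}, 'c': [22, 4, 14]}
  cache={'z': {'id': 22}, 'c': [22, 4, 14]}, ans=44

Final answer: 44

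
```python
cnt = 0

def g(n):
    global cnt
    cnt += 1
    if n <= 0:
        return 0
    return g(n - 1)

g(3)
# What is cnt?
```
Call trace:
g(n=3)
  g(n=2)
    g(n=1)
      g(n=0)
      -> return 0
    -> return 0
  -> return 0
-> return 0

cnt is incremented once per call. g is entered once for each n = 3, 2, 1, 0 (the n <= 0 call returns without recursing), i.e. 3 + 1 calls.
cnt = 4

Final answer: 4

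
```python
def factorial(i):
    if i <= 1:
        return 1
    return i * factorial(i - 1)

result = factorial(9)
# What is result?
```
Call trace:
factorial(i=9)
  factorial(i=8)
    factorial(i=7)
      factorial(i=6)
        factorial(i=5)
          factorial(i=4)
            factorial(i=3)
              factorial(i=2)
                factorial(i=1)
                -> return 1
              -> return 2
            -> return 6
          -> return 24
        -> return 120
      -> return 720
    -> return 5040
  -> return 40320
-> return 362880

Final answer: 362880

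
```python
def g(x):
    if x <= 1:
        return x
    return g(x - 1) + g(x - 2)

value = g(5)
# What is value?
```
Call trace (a repeated sub-call is expanded the first time; later identical calls just restate its return value):
g(x=5)
  g(x=4)
    g(x=3)
      g(x=2)
        g(x=1)
        -> return 1
        g(x=0)
        -> return 0
      -> return 1
      g(x=1)
      -> return 1
    -> return 2
    g(x=2) -> return 1  (same call as traced above)
  -> return 3
  g(x=3) -> return 2  (same call as traced above)
-> return 5

Final answer: 5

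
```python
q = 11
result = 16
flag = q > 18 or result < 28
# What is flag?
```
Trace:
  q=11
  q=11, result=16
  q=11, result=16, flag=True

Final answer: True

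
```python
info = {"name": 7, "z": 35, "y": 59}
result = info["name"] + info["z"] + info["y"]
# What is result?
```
Trace:
  info={'name': 7, 'z': 35, 'y': 59}
  info={'name': 7, 'z': 35, 'y': 59}, result=101

Final answer: 101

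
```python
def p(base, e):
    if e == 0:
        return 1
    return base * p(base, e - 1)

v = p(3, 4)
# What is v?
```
Call trace:
p(base=3, e=4)
  p(base=3, e=3)
    p(base=3, e=2)
      p(base=3, e=1)
        p(base=3, e=0)
        -> return 1
      -> return 3
    -> return 9
  -> return 27
-> return 81

Final answer: 81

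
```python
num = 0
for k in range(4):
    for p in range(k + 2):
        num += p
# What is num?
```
Trace:
  num=0
  num=0, k=0, p=0
  num=1, k=0, p=1
  num=1, k=1, p=0
  num=2, k=1, p=1
  num=4, k=1, p=2
  num=4, k=2, p=0
  num=5, k=2, p=1
  num=7, k=2, p=2
  num=10, k=2, p=3
  num=10, k=3, p=0
  num=11, k=3, p=1
  num=13, k=3, p=2
  num=16, k=3, p=3
  num=20, k=3, p=4

Final answer: 20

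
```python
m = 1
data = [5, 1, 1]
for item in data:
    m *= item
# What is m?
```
Trace:
  m=1
  m=5, item=5
  m=5, item=1
  m=5, item=1

Final answer: 5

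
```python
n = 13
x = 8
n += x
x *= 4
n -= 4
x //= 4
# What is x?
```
Trace:
  n=13
  n=13, x=8
  n=21, x=8
  n=21, x=32
  n=17, x=32
  n=17, x=8

Final answer: 8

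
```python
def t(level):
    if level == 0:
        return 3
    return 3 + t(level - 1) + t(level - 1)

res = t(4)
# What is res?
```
Call trace (a repeated sub-call is expanded the first time; later identical calls just restate its return value):
t(level=4)
  t(level=3)
    t(level=2)
      t(level=1)
        t(level=0)
        -> return 3
        t(level=0)
        -> return 3
      -> return 9
      t(level=1) -> return 9  (same call as traced above)
    -> return 21
    t(level=2) -> return 21  (same call as traced above)
  -> return 45
  t(level=3) -> return 45  (same call as traced above)
-> return 93

Final answer: 93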